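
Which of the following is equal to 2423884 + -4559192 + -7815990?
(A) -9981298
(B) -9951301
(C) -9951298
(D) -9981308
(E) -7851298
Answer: C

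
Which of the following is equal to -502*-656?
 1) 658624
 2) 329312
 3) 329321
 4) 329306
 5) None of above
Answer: 2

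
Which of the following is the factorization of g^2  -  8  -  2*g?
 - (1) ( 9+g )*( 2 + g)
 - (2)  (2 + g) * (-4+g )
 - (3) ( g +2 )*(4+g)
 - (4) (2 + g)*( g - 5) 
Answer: 2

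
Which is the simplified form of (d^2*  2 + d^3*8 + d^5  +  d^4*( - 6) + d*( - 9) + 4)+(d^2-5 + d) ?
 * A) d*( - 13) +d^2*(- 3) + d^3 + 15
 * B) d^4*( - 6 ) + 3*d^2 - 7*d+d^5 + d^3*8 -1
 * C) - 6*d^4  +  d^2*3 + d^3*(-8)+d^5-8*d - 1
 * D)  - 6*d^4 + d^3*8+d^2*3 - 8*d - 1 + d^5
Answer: D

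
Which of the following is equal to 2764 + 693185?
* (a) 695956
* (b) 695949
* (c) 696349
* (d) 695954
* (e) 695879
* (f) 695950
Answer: b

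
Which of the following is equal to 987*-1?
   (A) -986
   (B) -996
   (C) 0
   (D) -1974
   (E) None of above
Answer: E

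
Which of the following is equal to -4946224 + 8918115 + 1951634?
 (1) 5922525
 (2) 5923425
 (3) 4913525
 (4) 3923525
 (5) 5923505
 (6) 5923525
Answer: 6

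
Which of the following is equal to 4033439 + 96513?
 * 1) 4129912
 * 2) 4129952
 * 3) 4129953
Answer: 2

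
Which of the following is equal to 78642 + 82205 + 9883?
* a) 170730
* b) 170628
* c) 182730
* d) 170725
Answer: a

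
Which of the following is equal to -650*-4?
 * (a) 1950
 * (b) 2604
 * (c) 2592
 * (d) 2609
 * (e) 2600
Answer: e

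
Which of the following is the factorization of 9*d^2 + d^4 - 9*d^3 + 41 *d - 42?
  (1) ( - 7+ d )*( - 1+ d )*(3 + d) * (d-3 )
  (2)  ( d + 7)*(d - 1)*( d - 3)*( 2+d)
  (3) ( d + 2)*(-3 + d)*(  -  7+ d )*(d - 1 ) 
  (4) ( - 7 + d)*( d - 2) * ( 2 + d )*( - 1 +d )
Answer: 3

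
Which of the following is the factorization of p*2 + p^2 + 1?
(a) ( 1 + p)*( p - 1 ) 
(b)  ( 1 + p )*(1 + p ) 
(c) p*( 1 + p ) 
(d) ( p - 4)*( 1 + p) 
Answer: b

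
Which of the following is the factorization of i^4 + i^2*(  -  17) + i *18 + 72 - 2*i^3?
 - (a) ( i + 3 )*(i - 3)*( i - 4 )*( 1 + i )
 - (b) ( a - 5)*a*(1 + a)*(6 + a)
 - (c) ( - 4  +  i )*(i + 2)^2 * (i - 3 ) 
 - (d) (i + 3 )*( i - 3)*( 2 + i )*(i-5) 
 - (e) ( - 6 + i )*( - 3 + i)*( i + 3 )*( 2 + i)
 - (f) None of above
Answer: f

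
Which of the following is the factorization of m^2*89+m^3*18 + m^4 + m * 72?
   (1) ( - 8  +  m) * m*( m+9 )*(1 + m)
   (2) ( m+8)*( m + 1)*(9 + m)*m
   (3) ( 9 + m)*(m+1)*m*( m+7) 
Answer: 2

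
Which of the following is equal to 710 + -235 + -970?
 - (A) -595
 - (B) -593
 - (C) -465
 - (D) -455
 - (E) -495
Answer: E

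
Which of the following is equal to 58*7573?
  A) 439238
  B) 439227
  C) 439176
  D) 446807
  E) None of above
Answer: E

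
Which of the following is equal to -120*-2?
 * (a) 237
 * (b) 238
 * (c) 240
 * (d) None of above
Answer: c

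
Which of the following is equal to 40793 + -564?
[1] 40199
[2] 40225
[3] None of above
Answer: 3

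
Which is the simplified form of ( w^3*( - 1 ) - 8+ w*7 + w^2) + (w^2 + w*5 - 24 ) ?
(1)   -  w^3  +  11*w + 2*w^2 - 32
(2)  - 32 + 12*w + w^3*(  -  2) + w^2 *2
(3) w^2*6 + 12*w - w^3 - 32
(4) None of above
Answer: 4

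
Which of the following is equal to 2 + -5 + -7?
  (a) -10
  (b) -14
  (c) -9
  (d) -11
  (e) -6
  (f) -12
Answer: a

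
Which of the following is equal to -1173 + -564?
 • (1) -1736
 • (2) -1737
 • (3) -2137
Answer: 2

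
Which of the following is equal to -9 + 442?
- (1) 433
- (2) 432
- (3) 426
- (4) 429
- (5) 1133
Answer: 1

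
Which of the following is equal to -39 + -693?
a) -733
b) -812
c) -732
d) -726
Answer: c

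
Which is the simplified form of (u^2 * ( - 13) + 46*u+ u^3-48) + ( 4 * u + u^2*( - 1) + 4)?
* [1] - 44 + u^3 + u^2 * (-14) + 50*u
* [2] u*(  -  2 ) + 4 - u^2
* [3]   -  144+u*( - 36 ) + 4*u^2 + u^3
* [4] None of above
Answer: 1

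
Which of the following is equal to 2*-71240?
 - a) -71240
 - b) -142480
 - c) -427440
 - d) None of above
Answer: b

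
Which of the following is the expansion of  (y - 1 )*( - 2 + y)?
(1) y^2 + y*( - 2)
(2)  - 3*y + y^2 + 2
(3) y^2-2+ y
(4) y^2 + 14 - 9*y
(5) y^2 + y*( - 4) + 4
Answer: 2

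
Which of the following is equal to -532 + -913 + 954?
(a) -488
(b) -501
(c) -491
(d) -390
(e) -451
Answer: c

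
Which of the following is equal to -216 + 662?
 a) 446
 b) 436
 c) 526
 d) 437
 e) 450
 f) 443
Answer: a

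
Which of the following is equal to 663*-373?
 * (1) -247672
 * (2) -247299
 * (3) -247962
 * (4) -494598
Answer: 2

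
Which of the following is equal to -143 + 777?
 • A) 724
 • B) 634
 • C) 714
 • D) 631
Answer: B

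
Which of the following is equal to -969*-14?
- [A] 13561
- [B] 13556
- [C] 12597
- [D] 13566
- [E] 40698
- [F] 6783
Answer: D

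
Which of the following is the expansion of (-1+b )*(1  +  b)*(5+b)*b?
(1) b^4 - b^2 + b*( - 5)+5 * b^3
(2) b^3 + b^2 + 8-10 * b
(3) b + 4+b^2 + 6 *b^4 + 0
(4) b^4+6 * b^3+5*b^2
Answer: 1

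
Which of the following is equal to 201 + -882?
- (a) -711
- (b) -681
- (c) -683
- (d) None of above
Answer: b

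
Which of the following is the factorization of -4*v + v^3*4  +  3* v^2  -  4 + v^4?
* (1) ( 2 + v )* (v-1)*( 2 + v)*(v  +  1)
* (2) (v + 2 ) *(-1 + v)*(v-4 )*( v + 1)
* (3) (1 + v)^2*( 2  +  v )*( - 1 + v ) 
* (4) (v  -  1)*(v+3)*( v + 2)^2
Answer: 1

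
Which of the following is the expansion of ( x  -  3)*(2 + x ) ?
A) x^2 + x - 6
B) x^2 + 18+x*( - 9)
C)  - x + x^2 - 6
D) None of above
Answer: C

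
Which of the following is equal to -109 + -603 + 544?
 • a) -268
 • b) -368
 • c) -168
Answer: c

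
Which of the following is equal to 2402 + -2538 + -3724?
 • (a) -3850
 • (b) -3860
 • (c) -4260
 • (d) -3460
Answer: b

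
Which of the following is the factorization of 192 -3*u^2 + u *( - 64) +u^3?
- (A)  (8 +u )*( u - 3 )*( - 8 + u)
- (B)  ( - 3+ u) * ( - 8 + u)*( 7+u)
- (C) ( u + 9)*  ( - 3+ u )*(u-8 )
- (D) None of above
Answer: A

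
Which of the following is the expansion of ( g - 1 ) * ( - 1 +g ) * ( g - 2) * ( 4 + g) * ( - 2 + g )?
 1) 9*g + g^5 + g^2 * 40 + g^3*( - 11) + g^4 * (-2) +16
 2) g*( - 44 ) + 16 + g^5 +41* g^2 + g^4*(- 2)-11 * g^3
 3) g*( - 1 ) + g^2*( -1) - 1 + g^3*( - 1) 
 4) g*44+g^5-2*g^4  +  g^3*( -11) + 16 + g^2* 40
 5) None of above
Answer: 5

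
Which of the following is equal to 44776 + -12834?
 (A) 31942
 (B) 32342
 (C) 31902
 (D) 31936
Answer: A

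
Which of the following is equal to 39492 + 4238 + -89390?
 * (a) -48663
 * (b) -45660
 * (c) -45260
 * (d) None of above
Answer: b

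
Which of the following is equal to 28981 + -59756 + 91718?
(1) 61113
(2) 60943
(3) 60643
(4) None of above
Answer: 2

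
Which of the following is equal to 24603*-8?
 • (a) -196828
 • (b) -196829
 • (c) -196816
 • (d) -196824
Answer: d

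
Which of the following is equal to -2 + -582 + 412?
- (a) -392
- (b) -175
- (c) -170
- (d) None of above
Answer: d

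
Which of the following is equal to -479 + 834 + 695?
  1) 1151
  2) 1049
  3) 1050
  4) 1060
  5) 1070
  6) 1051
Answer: 3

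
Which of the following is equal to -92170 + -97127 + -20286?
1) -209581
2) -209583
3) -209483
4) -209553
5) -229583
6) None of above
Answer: 2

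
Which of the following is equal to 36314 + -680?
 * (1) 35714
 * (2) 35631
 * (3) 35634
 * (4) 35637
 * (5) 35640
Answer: 3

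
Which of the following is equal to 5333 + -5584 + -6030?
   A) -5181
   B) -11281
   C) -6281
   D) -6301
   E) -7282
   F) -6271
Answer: C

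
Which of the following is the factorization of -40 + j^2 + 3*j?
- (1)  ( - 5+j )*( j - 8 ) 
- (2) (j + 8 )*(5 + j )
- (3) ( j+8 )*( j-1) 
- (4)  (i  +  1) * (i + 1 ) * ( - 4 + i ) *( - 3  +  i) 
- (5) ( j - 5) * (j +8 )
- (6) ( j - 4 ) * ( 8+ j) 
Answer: 5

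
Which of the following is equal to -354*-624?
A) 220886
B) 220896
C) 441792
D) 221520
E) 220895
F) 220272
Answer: B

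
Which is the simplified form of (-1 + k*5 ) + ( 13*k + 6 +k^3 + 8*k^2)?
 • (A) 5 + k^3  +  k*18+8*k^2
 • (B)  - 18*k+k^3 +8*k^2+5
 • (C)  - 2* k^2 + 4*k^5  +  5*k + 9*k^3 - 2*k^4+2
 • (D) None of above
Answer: A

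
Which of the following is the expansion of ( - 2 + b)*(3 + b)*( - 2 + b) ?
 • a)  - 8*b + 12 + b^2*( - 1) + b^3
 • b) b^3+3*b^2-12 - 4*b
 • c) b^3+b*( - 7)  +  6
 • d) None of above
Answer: a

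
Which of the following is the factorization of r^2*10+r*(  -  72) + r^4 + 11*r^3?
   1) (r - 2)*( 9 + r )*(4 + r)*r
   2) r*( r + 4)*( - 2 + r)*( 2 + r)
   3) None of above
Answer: 1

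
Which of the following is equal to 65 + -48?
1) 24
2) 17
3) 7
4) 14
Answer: 2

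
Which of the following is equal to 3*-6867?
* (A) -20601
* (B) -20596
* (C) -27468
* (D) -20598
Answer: A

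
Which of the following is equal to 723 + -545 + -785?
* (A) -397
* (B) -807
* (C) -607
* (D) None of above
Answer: C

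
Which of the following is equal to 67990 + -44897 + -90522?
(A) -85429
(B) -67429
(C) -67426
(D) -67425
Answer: B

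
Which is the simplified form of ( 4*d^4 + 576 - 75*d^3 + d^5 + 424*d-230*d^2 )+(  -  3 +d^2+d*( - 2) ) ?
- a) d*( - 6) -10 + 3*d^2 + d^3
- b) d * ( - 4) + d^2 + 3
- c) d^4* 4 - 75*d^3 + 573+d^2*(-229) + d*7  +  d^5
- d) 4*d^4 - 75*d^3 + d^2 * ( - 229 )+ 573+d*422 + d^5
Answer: d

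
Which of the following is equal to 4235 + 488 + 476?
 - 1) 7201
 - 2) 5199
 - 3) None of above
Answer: 2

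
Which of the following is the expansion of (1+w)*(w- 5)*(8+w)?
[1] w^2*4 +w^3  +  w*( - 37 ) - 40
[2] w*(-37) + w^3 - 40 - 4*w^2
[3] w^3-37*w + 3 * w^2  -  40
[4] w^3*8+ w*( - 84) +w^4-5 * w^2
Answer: 1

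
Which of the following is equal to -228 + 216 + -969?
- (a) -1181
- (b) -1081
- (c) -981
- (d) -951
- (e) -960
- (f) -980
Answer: c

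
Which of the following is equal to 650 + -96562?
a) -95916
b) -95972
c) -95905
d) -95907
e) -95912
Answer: e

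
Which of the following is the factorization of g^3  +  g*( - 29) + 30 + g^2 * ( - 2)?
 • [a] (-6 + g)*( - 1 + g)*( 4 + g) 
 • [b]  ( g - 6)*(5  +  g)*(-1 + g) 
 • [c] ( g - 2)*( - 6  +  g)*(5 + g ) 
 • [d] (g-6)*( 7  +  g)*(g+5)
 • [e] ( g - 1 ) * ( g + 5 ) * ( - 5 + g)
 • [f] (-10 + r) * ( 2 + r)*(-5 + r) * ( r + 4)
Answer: b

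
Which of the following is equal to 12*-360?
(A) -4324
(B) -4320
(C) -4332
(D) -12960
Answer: B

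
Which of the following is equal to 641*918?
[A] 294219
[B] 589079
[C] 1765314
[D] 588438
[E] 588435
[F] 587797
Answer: D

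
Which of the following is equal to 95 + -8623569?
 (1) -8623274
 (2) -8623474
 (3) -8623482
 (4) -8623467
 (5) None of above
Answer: 2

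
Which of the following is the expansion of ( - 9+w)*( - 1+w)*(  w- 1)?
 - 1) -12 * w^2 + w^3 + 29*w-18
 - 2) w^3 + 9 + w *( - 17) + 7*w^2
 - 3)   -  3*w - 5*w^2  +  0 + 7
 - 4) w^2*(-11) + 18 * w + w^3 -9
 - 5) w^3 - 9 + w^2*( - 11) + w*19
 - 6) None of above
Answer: 5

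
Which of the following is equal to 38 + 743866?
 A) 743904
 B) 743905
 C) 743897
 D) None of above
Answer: A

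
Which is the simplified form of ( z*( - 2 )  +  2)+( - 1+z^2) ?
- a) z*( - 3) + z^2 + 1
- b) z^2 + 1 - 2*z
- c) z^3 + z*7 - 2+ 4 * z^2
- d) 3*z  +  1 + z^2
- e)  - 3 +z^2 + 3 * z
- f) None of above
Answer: b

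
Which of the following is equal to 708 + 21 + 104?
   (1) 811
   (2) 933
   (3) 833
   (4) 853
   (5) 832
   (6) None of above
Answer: 3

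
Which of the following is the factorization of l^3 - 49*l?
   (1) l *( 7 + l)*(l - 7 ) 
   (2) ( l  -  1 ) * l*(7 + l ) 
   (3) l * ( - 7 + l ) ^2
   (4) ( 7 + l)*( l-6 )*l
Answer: 1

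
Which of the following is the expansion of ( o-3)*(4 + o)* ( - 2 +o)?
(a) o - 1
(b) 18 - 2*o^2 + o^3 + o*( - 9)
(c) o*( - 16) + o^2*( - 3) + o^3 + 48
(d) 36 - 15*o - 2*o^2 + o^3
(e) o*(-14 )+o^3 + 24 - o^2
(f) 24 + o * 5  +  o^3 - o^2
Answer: e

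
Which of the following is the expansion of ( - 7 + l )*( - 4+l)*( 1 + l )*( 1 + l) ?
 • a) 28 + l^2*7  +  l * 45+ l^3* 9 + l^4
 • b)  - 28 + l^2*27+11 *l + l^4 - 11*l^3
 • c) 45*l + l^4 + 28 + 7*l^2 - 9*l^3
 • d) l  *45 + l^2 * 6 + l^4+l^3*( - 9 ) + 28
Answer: c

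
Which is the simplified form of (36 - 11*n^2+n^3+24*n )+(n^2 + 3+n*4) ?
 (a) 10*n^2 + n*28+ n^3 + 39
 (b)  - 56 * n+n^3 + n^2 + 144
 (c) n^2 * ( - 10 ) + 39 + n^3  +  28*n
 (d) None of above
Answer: c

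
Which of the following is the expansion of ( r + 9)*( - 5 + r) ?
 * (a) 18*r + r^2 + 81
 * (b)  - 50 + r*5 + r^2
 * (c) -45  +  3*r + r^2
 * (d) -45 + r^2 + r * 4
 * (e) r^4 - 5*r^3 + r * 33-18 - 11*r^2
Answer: d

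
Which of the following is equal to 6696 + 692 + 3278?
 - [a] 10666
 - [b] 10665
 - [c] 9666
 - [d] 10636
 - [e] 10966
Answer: a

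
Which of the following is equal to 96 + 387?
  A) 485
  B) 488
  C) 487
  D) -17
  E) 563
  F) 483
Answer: F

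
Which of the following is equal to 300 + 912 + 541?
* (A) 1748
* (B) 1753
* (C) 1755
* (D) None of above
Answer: B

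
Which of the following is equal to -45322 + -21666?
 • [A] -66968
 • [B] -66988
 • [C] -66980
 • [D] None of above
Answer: B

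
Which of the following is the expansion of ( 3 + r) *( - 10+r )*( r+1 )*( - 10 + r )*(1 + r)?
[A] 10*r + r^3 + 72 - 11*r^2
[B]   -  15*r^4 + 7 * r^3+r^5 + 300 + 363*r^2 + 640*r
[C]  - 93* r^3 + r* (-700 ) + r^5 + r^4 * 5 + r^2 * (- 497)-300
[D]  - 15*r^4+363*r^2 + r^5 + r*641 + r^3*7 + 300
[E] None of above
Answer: B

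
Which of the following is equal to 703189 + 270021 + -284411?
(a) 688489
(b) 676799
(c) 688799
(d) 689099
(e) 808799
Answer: c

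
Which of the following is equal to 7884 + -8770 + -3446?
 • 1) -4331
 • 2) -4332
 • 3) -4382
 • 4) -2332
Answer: 2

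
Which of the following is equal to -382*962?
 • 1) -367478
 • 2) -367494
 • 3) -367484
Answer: 3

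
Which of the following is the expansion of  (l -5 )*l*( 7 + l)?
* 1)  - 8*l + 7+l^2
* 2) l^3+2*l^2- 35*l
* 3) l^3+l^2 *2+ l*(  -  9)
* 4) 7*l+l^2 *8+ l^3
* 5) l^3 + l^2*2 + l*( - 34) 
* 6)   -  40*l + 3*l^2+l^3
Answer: 2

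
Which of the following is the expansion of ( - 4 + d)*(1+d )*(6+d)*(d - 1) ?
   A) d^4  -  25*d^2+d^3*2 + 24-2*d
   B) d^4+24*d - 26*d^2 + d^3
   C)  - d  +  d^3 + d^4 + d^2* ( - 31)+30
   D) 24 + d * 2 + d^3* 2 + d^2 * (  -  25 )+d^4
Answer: A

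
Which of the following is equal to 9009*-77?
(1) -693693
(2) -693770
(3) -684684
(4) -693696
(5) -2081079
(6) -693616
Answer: 1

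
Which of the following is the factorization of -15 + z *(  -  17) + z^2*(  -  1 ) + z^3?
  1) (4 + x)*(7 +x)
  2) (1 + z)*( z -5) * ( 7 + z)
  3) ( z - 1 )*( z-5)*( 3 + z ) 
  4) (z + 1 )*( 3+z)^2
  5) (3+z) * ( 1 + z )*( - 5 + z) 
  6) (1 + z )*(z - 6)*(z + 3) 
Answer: 5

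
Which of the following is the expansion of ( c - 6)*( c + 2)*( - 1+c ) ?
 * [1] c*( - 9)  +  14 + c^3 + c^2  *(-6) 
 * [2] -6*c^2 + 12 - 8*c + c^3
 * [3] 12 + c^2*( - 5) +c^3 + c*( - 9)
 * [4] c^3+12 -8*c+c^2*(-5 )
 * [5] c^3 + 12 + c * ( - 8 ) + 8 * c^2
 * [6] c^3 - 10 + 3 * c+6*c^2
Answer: 4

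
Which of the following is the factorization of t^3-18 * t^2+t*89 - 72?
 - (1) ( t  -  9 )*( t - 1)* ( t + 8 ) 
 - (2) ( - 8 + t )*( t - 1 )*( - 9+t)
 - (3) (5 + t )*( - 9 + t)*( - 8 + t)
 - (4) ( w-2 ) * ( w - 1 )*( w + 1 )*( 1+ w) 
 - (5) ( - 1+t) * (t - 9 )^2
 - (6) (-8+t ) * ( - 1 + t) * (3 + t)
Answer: 2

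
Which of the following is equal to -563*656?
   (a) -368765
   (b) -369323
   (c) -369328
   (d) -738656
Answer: c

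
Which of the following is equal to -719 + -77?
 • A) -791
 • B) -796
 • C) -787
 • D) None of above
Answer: B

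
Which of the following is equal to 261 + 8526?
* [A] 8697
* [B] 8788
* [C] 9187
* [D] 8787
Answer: D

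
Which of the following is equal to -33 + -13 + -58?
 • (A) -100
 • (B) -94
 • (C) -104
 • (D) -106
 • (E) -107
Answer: C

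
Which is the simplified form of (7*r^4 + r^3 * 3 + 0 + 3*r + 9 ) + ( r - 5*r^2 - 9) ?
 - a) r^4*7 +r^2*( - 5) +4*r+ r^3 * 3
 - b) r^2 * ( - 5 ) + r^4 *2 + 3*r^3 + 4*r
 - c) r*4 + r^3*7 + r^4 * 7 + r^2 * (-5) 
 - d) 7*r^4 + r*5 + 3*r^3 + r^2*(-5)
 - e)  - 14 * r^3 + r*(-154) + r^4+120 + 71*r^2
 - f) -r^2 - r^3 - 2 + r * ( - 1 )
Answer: a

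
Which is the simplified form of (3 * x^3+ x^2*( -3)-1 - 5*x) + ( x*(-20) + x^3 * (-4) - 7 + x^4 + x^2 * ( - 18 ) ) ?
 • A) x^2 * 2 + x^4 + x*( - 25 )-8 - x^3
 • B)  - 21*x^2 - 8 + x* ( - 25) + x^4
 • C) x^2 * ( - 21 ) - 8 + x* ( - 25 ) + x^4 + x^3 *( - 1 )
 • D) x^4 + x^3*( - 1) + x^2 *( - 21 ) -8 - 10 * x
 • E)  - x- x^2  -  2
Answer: C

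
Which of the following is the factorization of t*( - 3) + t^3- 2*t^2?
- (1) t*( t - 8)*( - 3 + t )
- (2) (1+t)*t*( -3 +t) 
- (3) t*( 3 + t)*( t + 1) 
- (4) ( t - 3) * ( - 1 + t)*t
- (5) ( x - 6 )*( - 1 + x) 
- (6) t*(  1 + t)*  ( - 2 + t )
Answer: 2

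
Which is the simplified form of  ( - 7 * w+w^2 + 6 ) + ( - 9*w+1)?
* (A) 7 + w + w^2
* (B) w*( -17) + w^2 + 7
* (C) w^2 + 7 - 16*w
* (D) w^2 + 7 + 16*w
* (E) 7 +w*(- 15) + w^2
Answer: C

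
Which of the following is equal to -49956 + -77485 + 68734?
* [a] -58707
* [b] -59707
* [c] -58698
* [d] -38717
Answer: a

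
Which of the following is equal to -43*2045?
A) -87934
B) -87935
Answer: B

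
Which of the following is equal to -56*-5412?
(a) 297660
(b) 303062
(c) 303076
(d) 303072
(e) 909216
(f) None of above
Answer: d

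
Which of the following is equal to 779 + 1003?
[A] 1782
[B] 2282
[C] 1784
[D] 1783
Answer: A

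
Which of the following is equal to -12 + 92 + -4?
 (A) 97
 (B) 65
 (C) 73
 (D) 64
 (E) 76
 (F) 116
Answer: E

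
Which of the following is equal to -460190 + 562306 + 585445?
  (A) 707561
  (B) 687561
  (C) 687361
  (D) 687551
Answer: B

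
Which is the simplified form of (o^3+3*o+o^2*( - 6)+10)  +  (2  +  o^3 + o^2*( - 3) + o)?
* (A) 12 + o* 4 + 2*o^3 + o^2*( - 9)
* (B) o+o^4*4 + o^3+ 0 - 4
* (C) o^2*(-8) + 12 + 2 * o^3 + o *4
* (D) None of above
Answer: A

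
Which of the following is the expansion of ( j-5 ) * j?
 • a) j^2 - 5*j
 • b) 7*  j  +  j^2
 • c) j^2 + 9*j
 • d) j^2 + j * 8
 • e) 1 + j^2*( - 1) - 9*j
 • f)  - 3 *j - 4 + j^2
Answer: a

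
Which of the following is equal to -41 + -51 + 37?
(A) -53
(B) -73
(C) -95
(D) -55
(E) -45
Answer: D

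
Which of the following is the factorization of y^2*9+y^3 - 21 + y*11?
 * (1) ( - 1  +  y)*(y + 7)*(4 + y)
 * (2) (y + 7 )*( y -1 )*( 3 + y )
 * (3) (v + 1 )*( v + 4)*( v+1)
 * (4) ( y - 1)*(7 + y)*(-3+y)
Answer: 2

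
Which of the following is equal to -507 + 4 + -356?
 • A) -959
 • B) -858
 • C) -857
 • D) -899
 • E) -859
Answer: E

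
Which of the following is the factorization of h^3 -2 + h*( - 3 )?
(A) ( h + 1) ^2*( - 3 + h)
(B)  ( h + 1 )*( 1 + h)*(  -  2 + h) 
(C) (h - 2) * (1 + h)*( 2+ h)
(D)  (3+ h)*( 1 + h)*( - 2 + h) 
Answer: B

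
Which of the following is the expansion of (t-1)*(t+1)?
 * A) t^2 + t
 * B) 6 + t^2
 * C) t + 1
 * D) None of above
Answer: D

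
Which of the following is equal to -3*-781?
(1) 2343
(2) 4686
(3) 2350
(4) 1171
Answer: 1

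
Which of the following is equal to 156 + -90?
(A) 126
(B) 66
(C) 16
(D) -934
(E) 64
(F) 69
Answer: B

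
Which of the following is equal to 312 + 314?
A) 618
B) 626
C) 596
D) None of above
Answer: B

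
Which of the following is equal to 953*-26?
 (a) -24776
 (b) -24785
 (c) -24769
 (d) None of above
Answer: d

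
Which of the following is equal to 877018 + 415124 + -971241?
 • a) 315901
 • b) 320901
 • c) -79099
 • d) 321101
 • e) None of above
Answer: b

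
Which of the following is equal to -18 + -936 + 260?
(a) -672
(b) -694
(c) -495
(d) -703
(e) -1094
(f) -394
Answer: b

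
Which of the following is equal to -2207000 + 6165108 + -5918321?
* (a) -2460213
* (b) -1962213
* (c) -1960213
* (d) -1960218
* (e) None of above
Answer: c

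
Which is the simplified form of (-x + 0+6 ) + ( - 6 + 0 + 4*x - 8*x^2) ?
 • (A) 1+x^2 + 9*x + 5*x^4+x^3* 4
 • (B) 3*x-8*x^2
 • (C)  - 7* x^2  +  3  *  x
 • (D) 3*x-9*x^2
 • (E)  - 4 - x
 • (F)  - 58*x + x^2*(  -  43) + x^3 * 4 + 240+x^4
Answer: B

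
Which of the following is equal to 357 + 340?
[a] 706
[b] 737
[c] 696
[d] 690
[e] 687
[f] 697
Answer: f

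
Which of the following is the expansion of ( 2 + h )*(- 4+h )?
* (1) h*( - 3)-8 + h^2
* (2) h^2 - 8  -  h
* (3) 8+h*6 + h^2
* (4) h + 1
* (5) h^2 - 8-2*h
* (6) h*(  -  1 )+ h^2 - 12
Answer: 5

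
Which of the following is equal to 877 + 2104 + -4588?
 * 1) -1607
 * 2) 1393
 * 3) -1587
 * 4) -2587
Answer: 1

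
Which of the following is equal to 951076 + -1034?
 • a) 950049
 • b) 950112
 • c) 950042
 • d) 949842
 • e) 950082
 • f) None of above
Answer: c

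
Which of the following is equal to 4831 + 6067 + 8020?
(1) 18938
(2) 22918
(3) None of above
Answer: 3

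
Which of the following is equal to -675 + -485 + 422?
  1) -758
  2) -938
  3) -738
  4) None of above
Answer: 3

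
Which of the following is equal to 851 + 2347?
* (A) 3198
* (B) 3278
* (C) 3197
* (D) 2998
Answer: A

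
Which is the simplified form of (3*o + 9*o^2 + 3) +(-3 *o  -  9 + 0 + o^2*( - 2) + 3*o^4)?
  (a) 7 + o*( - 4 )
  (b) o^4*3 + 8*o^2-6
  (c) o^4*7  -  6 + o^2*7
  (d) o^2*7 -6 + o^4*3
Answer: d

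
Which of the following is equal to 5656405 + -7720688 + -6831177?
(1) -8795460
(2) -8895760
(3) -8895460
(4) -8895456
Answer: 3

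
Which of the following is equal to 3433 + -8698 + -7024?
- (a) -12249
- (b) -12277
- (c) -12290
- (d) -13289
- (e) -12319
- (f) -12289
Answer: f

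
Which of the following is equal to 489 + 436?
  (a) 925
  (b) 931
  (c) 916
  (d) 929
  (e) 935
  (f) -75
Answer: a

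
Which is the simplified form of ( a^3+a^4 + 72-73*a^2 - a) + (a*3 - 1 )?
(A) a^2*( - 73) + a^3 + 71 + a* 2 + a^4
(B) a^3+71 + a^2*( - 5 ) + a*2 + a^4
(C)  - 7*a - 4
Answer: A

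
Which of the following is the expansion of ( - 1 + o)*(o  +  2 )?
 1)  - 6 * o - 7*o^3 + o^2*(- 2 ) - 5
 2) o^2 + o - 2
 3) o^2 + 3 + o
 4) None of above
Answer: 2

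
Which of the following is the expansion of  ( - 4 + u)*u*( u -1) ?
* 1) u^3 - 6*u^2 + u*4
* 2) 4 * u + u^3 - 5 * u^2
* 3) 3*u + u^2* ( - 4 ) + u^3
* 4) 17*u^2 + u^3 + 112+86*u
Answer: 2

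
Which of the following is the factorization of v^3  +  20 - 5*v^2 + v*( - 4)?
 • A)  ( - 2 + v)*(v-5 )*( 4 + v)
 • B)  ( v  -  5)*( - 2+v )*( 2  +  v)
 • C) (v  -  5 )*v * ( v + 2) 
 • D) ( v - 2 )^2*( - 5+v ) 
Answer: B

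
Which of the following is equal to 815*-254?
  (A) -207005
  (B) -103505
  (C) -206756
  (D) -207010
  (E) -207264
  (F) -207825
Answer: D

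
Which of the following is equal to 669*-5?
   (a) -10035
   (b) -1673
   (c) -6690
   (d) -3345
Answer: d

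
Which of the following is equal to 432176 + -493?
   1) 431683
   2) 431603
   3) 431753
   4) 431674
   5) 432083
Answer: 1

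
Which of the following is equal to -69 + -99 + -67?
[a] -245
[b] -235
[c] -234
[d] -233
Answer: b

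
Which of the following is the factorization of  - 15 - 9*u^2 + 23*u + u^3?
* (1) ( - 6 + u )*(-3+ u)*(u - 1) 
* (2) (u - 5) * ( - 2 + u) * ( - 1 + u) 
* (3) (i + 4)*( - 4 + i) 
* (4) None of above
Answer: 4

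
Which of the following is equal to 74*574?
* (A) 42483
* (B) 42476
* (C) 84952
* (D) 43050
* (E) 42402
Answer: B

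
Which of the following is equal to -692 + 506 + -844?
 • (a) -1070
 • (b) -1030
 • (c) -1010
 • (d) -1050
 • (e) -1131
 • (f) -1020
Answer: b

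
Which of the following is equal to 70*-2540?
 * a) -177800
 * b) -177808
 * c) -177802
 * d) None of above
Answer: a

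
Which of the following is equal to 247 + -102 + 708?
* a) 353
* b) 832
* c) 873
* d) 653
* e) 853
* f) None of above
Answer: e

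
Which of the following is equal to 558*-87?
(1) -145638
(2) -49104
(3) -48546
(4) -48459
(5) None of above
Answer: 3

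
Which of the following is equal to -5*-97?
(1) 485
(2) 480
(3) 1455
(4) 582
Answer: 1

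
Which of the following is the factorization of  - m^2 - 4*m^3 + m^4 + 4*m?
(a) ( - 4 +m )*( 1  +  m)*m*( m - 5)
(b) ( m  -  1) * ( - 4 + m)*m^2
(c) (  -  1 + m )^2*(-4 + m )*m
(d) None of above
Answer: d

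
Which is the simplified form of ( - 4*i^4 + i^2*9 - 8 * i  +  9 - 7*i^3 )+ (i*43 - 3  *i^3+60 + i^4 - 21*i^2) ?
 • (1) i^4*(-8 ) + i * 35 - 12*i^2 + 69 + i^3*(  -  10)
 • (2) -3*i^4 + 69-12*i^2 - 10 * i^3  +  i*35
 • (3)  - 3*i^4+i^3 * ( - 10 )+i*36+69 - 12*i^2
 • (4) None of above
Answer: 2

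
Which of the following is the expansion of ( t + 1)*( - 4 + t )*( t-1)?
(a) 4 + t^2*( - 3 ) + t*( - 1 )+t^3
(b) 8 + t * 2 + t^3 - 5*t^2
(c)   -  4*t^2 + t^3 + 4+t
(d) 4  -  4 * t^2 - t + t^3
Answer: d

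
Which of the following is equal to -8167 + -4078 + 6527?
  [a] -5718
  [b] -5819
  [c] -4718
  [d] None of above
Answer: a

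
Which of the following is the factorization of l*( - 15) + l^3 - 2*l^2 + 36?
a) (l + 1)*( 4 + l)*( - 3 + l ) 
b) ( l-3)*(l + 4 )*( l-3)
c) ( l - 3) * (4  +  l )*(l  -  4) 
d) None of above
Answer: b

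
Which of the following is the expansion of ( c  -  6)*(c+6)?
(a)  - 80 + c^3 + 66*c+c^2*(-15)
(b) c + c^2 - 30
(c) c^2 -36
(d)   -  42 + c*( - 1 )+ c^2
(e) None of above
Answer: c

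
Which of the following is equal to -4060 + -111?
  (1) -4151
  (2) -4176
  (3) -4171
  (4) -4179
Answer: 3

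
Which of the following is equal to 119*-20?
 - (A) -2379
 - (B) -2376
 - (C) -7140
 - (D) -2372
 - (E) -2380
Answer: E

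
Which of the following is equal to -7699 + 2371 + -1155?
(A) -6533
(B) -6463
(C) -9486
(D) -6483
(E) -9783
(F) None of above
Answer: D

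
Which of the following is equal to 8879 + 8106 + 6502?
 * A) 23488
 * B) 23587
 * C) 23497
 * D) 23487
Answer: D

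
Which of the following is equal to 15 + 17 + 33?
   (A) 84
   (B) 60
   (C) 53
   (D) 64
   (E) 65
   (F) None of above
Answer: E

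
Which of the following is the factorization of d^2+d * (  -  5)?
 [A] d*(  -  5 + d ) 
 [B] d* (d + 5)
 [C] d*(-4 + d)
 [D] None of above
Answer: A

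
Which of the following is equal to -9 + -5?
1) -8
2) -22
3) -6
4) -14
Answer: 4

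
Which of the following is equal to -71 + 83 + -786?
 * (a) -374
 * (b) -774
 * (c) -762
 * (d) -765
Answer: b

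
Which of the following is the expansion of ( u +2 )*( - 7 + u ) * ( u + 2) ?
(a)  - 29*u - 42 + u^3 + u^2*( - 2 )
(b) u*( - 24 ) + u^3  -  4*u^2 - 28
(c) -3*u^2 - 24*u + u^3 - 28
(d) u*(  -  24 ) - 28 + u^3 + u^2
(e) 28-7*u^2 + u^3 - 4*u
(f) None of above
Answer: c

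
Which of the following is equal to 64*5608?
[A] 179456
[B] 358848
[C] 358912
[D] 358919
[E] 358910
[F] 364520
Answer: C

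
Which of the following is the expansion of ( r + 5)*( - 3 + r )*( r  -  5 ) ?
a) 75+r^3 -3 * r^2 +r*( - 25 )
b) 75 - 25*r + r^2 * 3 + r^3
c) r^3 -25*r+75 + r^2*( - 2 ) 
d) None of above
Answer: a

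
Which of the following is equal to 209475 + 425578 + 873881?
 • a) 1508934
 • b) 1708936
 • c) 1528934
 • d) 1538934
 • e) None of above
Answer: a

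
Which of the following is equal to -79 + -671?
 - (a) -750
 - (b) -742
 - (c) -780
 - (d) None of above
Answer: a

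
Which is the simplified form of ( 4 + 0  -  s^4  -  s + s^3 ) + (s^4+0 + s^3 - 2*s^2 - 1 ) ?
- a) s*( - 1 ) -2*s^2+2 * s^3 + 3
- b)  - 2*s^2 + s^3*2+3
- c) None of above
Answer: a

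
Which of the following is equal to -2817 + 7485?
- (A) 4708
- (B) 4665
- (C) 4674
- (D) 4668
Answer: D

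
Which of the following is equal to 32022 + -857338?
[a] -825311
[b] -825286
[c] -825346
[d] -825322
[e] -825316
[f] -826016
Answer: e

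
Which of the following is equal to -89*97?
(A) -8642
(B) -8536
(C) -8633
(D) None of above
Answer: C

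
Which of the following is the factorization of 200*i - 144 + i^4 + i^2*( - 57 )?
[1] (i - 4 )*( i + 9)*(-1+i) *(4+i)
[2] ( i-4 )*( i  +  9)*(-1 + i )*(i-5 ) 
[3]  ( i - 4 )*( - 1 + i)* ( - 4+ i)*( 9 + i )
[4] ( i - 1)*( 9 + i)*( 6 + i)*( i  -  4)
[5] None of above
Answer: 3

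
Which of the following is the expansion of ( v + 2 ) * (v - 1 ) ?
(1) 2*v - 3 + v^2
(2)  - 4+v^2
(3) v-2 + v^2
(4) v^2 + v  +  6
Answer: 3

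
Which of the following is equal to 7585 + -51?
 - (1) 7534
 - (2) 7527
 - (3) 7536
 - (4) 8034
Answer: 1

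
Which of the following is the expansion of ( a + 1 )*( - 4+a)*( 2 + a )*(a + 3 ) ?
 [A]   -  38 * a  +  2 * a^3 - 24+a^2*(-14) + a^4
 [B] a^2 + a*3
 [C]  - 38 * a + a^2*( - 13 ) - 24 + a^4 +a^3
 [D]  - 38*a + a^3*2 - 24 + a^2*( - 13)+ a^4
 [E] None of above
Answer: D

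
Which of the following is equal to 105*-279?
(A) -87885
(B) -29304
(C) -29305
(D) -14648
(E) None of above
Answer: E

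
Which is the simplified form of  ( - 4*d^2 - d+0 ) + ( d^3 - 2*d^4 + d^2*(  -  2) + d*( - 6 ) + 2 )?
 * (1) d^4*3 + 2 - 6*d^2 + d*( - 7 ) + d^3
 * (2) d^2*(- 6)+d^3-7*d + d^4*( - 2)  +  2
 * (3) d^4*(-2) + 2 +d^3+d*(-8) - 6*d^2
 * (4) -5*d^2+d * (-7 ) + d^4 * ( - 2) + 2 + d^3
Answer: 2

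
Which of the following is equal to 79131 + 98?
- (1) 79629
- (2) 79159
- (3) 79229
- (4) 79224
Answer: 3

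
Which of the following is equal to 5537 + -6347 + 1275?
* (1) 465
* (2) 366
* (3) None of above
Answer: 1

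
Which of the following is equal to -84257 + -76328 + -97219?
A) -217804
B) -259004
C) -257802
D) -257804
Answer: D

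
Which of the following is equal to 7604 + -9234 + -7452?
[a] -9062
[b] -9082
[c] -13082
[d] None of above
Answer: b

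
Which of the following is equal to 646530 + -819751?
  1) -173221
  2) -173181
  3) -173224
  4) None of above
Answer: 1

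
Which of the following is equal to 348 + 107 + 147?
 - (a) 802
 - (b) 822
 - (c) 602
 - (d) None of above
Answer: c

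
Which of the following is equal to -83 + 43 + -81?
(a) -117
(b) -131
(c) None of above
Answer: c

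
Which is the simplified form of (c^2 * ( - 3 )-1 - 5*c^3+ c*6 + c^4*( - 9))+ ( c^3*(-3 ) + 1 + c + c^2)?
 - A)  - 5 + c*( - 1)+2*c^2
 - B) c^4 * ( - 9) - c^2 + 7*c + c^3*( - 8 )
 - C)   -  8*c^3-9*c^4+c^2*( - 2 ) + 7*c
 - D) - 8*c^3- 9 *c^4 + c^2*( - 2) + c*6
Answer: C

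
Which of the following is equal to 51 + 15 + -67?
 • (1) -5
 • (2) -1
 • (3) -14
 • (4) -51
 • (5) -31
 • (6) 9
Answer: 2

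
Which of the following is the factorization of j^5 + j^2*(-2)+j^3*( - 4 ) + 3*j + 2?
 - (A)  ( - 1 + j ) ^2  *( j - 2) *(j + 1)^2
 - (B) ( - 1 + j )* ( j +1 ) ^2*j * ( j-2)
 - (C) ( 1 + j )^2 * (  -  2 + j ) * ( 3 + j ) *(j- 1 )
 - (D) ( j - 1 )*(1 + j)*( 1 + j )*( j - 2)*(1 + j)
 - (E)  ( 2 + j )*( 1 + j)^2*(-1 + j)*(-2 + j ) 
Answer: D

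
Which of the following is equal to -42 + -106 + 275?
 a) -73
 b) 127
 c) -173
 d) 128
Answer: b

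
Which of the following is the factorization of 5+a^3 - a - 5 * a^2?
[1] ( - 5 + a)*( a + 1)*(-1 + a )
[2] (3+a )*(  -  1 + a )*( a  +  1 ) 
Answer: 1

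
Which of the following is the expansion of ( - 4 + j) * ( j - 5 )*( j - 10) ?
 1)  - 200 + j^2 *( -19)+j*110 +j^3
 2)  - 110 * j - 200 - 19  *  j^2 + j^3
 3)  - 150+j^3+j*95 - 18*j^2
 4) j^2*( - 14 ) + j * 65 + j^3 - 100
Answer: 1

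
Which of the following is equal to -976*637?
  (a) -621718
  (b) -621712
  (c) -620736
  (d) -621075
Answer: b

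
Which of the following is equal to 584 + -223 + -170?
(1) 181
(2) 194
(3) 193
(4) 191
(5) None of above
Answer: 4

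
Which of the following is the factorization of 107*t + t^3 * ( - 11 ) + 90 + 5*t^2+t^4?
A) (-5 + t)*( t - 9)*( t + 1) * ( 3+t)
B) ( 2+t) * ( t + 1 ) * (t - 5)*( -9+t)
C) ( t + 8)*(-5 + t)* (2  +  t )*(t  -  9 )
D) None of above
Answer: B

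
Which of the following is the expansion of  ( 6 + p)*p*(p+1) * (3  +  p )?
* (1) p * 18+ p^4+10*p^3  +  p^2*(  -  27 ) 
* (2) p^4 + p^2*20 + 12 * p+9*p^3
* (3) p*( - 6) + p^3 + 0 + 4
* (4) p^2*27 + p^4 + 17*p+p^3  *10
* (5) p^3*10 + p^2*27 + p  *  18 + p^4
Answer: 5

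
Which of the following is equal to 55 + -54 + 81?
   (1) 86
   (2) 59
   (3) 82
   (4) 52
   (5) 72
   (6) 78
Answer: 3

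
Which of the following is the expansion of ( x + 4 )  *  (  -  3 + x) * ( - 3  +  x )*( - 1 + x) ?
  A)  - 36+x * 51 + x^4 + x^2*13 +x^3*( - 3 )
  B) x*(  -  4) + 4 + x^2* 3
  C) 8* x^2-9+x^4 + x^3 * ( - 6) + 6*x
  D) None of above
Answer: D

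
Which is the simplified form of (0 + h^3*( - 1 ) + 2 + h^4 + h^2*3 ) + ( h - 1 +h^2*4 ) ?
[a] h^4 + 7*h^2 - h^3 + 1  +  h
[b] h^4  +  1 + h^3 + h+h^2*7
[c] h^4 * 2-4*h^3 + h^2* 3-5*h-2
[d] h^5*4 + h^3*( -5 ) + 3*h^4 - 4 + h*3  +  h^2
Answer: a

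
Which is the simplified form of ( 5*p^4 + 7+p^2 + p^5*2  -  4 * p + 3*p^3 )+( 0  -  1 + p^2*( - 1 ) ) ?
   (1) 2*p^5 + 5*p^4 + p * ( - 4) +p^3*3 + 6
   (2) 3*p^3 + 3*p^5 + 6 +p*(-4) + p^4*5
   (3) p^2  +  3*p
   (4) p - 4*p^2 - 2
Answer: 1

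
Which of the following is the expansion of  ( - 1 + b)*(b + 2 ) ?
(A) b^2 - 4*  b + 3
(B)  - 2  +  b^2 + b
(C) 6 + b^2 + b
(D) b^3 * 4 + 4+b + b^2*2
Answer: B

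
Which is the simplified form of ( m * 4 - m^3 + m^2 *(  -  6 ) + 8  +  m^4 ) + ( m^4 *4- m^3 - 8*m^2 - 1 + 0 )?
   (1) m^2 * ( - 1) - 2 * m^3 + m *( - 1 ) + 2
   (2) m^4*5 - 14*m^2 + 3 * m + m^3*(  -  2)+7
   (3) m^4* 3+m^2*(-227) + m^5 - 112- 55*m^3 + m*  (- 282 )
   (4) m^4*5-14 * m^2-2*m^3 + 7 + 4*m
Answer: 4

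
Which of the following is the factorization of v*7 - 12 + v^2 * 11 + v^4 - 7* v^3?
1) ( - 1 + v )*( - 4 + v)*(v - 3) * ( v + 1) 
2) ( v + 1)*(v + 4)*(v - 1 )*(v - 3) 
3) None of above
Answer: 1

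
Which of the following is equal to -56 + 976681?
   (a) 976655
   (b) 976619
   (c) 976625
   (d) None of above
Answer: c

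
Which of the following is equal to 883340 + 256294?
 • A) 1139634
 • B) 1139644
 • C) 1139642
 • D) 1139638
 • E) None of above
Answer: A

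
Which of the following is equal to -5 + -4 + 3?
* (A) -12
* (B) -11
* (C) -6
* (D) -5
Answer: C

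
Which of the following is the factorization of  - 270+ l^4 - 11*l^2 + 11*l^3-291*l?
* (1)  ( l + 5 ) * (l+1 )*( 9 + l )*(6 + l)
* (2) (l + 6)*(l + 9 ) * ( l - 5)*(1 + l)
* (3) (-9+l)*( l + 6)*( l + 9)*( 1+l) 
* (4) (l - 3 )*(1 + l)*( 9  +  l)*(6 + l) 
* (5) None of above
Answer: 2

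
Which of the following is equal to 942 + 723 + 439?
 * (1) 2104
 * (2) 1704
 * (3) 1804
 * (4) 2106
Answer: 1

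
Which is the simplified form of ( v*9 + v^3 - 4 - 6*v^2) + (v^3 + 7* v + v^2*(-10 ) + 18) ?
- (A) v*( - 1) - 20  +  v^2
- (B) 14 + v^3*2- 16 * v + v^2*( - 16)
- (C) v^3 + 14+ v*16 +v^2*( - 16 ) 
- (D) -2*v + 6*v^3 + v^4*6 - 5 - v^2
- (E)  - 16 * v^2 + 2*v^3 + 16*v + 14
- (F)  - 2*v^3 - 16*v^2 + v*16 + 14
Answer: E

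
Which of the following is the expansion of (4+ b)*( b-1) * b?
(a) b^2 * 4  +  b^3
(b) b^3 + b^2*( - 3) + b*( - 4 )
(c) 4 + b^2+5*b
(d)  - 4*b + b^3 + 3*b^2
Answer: d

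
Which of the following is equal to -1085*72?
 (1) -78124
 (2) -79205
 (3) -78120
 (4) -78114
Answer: 3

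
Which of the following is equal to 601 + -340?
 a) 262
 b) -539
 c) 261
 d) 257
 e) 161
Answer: c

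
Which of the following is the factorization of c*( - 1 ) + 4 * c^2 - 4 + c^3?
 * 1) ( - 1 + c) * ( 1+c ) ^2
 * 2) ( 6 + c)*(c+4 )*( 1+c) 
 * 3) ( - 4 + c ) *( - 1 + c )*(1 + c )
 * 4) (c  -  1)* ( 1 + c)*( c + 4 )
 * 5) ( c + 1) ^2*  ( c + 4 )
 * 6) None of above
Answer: 4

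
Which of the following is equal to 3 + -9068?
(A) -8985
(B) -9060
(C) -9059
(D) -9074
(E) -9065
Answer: E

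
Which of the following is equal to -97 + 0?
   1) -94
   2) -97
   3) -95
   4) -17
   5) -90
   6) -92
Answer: 2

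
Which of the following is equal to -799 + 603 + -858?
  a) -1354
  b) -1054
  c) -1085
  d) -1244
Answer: b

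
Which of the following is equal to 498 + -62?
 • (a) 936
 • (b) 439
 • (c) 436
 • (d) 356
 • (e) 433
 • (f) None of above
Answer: c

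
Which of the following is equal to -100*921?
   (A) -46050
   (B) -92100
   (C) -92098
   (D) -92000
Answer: B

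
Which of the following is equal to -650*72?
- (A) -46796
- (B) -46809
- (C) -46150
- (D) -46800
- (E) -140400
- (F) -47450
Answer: D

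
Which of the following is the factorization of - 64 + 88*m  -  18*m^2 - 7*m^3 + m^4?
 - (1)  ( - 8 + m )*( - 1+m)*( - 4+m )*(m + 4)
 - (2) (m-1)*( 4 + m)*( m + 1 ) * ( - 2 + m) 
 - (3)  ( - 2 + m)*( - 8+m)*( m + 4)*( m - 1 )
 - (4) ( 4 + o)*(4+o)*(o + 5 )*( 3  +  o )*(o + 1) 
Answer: 3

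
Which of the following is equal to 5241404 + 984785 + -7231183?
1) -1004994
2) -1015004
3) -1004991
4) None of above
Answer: 1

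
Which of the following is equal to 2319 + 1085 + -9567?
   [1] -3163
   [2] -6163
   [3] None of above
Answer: 2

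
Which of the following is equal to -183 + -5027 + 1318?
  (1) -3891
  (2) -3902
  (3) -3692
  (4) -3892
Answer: 4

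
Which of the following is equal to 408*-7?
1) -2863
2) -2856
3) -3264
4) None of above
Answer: 2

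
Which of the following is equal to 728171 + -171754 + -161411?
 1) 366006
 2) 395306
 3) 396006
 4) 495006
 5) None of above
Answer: 5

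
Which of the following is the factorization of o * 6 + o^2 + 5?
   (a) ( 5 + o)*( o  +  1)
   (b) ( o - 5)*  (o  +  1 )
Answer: a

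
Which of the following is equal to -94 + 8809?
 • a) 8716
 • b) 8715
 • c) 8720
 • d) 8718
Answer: b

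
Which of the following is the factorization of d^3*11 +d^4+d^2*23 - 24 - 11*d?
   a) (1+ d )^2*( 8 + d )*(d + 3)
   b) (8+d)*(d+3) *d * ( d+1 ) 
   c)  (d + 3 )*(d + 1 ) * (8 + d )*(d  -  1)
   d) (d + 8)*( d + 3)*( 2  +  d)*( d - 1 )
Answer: c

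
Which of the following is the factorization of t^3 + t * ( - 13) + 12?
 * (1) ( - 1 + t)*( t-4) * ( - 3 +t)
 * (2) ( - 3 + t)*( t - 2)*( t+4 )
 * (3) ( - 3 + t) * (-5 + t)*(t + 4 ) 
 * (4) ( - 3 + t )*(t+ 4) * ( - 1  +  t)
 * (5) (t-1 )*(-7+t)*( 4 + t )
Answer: 4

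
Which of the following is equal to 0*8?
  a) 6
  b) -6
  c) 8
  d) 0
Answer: d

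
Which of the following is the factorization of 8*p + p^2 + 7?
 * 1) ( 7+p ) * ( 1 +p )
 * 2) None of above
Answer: 1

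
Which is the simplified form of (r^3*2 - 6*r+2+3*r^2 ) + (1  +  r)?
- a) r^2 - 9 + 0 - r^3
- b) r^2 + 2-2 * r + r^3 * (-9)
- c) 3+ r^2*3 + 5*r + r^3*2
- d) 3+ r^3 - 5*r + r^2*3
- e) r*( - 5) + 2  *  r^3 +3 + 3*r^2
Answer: e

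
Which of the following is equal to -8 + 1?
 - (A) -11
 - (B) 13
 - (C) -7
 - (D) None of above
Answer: C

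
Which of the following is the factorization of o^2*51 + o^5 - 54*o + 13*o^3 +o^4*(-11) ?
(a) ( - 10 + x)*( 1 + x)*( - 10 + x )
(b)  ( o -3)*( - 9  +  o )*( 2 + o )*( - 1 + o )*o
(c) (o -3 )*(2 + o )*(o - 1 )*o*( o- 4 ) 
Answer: b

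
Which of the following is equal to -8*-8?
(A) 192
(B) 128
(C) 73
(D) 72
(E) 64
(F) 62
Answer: E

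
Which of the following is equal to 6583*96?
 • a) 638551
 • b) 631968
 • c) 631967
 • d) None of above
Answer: b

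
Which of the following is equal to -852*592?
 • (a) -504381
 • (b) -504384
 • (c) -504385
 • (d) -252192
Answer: b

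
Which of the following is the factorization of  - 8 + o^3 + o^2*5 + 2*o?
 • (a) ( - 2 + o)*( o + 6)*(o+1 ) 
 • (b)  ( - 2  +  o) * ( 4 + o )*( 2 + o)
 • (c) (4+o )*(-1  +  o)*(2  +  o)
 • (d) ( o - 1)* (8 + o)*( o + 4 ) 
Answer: c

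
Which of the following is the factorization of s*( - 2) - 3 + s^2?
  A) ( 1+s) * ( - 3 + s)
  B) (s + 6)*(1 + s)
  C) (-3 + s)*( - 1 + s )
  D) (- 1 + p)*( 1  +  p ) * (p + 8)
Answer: A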